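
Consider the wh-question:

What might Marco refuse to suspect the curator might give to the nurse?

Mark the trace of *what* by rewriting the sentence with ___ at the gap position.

What might Marco refuse to suspect the curator might give ___ to the nurse?

Pre-movement form: Marco might refuse to suspect the curator might give what to the nurse.
The filler 'what' is interpreted as the direct object of 'give'. The gap is right after 'give'.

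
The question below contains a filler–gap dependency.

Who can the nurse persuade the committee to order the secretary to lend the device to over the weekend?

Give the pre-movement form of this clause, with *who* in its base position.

The nurse can persuade the committee to order the secretary to lend the device to who over the weekend.

'who' is the object of the preposition 'to' (recipient of 'lend'). Fronting leaves a gap immediately after 'to':
Who can the nurse persuade the committee to order the secretary to lend the device to ___ over the weekend?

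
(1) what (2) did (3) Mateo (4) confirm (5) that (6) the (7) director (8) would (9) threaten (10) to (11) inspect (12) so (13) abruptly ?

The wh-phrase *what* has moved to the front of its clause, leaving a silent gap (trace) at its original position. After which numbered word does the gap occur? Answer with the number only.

Before movement: Mateo did confirm that the director would threaten to inspect what so abruptly.
'what' is the direct object of 'inspect'. It moves to the left edge, and the trace sits right after 'inspect':
What did Mateo confirm that the director would threaten to inspect ___ so abruptly?
'inspect' is word 11.

11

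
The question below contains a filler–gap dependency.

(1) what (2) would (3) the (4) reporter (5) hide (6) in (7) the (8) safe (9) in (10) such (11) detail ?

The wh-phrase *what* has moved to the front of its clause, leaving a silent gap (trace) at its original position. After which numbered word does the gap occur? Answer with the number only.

Underlying clause: The reporter would hide what in the safe in such detail.
'what' functions as the direct object of 'hide'. Fronting leaves a gap immediately after 'hide':
What would the reporter hide ___ in the safe in such detail?
'hide' is word 5.

5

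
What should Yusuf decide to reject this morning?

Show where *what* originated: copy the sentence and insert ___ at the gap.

What should Yusuf decide to reject ___ this morning?

Pre-movement form: Yusuf should decide to reject what this morning.
'what' functions as the direct object of 'reject'. The gap is right after 'reject'.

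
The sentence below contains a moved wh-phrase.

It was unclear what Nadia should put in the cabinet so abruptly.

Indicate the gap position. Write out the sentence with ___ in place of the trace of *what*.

It was unclear what Nadia should put ___ in the cabinet so abruptly.

Underlying clause: Nadia should put what in the cabinet so abruptly.
The filler 'what' is interpreted as the direct object of 'put'. The gap is right after 'put'.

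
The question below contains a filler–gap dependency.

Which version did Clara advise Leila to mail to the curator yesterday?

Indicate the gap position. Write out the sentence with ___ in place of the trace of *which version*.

Which version did Clara advise Leila to mail ___ to the curator yesterday?

Pre-movement form: Clara did advise Leila to mail which version to the curator yesterday.
'which version' functions as the direct object of 'mail'. The gap is right after 'mail'.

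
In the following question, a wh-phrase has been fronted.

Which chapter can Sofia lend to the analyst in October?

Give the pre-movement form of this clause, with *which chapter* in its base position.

Sofia can lend which chapter to the analyst in October.

'which chapter' functions as the direct object of 'lend'. It moves to the left edge, and the trace sits right after 'lend':
Which chapter can Sofia lend ___ to the analyst in October?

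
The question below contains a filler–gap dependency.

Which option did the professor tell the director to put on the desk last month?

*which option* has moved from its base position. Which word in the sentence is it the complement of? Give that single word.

put

Underlying clause: The professor did tell the director to put which option on the desk last month.
'which option' functions as the direct object of 'put'. Wh-movement fronts it, leaving a gap right after 'put':
Which option did the professor tell the director to put ___ on the desk last month?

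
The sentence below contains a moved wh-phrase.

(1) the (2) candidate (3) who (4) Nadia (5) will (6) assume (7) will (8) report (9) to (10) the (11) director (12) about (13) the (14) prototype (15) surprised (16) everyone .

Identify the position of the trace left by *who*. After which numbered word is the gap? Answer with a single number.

6

'who' is the subject of the clause embedded under 'assume'. Wh-movement fronts it, leaving a gap right after 'assume':
The candidate who Nadia will assume ___ will report to the director about the prototype surprised everyone.
'assume' is word 6.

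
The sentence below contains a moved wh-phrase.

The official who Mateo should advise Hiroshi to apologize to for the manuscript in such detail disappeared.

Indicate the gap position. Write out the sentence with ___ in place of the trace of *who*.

'who' functions as the object of the preposition 'to'. The gap is right after 'to'.

The official who Mateo should advise Hiroshi to apologize to ___ for the manuscript in such detail disappeared.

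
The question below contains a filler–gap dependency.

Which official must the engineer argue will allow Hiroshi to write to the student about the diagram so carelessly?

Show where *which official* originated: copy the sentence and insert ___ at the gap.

In situ: The engineer must argue which official will allow Hiroshi to write to the student about the diagram so carelessly.
'which official' functions as the subject of the clause embedded under 'argue'. The gap is right after 'argue'.

Which official must the engineer argue ___ will allow Hiroshi to write to the student about the diagram so carelessly?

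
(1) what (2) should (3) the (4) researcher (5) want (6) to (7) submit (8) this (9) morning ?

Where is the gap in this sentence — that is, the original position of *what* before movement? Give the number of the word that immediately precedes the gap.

7

Underlying clause: The researcher should want to submit what this morning.
The filler 'what' is interpreted as the direct object of 'submit'. Wh-movement fronts it, leaving a gap right after 'submit':
What should the researcher want to submit ___ this morning?
'submit' is word 7.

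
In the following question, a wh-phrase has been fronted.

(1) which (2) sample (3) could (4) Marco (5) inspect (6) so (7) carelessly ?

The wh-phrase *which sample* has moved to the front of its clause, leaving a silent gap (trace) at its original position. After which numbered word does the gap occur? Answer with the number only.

5

Underlying clause: Marco could inspect which sample so carelessly.
The filler 'which sample' is interpreted as the direct object of 'inspect'. It moves to the left edge, and the trace sits right after 'inspect':
Which sample could Marco inspect ___ so carelessly?
'inspect' is word 5.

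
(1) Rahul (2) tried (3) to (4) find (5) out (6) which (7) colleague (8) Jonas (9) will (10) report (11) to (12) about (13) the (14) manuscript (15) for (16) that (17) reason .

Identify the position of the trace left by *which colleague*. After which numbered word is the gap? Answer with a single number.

11

In situ: Jonas will report to which colleague about the manuscript for that reason.
'which colleague' is the object of the preposition 'to'. Fronting leaves a gap immediately after 'to':
Rahul tried to find out which colleague Jonas will report to ___ about the manuscript for that reason.
'to' is word 11.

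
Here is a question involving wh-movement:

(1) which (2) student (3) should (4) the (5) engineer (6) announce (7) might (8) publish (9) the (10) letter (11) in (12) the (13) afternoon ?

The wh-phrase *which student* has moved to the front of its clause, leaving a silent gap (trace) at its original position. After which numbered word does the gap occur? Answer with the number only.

6

Underlying clause: The engineer should announce which student might publish the letter in the afternoon.
'which student' functions as the subject of the clause embedded under 'announce'. Fronting leaves a gap immediately after 'announce':
Which student should the engineer announce ___ might publish the letter in the afternoon?
'announce' is word 6.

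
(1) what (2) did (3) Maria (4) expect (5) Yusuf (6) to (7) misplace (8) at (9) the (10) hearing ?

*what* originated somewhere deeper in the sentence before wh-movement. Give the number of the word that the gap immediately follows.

Pre-movement form: Maria did expect Yusuf to misplace what at the hearing.
'what' is the direct object of 'misplace'. Wh-movement fronts it, leaving a gap right after 'misplace':
What did Maria expect Yusuf to misplace ___ at the hearing?
'misplace' is word 7.

7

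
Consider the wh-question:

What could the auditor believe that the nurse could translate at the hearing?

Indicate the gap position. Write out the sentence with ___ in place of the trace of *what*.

Pre-movement form: The auditor could believe that the nurse could translate what at the hearing.
'what' functions as the direct object of 'translate'. The gap is right after 'translate'.

What could the auditor believe that the nurse could translate ___ at the hearing?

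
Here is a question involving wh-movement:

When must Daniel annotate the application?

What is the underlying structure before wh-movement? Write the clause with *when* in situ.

Daniel must annotate the application when.

'when' functions as the temporal adjunct. It moves to the left edge, and the trace sits right after 'application':
When must Daniel annotate the application ___?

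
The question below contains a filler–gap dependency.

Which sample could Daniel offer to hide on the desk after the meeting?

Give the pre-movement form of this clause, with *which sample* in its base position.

Daniel could offer to hide which sample on the desk after the meeting.

'which sample' is the direct object of 'hide'. It moves to the left edge, and the trace sits right after 'hide':
Which sample could Daniel offer to hide ___ on the desk after the meeting?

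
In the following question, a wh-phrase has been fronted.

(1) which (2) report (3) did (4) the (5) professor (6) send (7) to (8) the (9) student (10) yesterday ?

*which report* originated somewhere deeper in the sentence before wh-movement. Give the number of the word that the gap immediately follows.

6

Underlying clause: The professor did send which report to the student yesterday.
'which report' functions as the direct object of 'send'. It moves to the left edge, and the trace sits right after 'send':
Which report did the professor send ___ to the student yesterday?
'send' is word 6.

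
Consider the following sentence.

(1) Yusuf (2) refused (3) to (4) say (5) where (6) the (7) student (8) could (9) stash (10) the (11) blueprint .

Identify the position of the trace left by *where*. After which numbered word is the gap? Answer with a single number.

Before movement: The student could stash the blueprint where.
'where' functions as the locative complement of 'stash'. It moves to the left edge, and the trace sits right after 'blueprint':
Yusuf refused to say where the student could stash the blueprint ___.
'blueprint' is word 11.

11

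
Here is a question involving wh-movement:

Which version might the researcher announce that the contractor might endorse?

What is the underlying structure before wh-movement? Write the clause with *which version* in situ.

'which version' is the direct object of 'endorse'. It moves to the left edge, and the trace sits right after 'endorse':
Which version might the researcher announce that the contractor might endorse ___?

The researcher might announce that the contractor might endorse which version.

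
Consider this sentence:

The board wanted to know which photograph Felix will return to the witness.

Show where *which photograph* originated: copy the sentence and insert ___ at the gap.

Pre-movement form: Felix will return which photograph to the witness.
'which photograph' is the direct object of 'return'. The gap is right after 'return'.

The board wanted to know which photograph Felix will return ___ to the witness.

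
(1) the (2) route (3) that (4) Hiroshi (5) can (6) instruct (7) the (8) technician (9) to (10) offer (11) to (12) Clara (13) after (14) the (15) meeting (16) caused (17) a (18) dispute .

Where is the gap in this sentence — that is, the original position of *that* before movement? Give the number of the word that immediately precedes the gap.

10

'that' is the direct object of 'offer'. Fronting leaves a gap immediately after 'offer':
The route that Hiroshi can instruct the technician to offer ___ to Clara after the meeting caused a dispute.
'offer' is word 10.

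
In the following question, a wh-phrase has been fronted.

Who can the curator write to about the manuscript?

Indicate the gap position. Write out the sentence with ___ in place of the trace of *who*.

In situ: The curator can write to who about the manuscript.
'who' functions as the object of the preposition 'to'. The gap is right after 'to'.

Who can the curator write to ___ about the manuscript?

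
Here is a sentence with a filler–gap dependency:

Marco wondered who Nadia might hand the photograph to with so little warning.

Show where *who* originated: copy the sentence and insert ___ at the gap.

Marco wondered who Nadia might hand the photograph to ___ with so little warning.

In situ: Nadia might hand the photograph to who with so little warning.
'who' is the object of the preposition 'to' (recipient of 'hand'). The gap is right after 'to'.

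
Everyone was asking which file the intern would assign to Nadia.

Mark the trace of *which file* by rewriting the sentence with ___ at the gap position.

Underlying clause: The intern would assign which file to Nadia.
'which file' is the direct object of 'assign'. The gap is right after 'assign'.

Everyone was asking which file the intern would assign ___ to Nadia.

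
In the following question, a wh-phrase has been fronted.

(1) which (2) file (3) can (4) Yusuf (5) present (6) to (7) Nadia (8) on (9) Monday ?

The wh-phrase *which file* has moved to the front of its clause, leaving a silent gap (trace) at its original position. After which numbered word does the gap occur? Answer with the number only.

5

Before movement: Yusuf can present which file to Nadia on Monday.
'which file' is the direct object of 'present'. Fronting leaves a gap immediately after 'present':
Which file can Yusuf present ___ to Nadia on Monday?
'present' is word 5.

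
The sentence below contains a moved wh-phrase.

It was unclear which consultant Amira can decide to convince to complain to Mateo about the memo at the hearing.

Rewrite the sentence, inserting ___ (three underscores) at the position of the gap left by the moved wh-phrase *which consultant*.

Pre-movement form: Amira can decide to convince which consultant to complain to Mateo about the memo at the hearing.
'which consultant' functions as the direct object of 'convince'. The gap is right after 'convince'.

It was unclear which consultant Amira can decide to convince ___ to complain to Mateo about the memo at the hearing.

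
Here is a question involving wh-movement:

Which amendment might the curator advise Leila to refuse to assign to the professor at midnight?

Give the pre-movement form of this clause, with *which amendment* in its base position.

'which amendment' functions as the direct object of 'assign'. Fronting leaves a gap immediately after 'assign':
Which amendment might the curator advise Leila to refuse to assign ___ to the professor at midnight?

The curator might advise Leila to refuse to assign which amendment to the professor at midnight.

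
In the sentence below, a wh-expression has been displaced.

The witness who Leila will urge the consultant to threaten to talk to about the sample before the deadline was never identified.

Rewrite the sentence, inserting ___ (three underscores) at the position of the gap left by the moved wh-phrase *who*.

The witness who Leila will urge the consultant to threaten to talk to ___ about the sample before the deadline was never identified.

'who' is the object of the preposition 'to'. The gap is right after 'to'.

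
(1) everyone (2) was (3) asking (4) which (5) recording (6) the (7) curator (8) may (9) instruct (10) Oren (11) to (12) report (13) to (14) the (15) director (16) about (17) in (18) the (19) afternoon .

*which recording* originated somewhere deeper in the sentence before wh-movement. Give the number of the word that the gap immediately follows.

Pre-movement form: The curator may instruct Oren to report to the director about which recording in the afternoon.
'which recording' is the object of the preposition 'about'. Wh-movement fronts it, leaving a gap right after 'about':
Everyone was asking which recording the curator may instruct Oren to report to the director about ___ in the afternoon.
'about' is word 16.

16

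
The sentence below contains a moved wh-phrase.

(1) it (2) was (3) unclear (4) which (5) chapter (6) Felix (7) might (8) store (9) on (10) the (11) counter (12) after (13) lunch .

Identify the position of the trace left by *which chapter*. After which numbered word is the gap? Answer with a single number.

8

Underlying clause: Felix might store which chapter on the counter after lunch.
'which chapter' is the direct object of 'store'. Wh-movement fronts it, leaving a gap right after 'store':
It was unclear which chapter Felix might store ___ on the counter after lunch.
'store' is word 8.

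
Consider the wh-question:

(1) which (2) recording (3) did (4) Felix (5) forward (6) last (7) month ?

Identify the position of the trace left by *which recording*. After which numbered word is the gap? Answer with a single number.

Pre-movement form: Felix did forward which recording last month.
'which recording' is the direct object of 'forward'. Fronting leaves a gap immediately after 'forward':
Which recording did Felix forward ___ last month?
'forward' is word 5.

5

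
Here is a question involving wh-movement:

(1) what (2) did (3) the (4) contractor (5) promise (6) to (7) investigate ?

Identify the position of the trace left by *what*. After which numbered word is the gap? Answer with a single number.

Before movement: The contractor did promise to investigate what.
'what' functions as the direct object of 'investigate'. Wh-movement fronts it, leaving a gap right after 'investigate':
What did the contractor promise to investigate ___?
'investigate' is word 7.

7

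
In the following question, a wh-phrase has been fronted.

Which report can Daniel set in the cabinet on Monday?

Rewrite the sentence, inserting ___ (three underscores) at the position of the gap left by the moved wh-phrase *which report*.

Underlying clause: Daniel can set which report in the cabinet on Monday.
The filler 'which report' is interpreted as the direct object of 'set'. The gap is right after 'set'.

Which report can Daniel set ___ in the cabinet on Monday?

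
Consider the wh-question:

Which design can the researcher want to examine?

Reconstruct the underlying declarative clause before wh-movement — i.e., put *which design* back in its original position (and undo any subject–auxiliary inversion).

'which design' is the direct object of 'examine'. Wh-movement fronts it, leaving a gap right after 'examine':
Which design can the researcher want to examine ___?

The researcher can want to examine which design.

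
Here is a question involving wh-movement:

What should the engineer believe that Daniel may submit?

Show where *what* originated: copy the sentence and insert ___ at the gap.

Underlying clause: The engineer should believe that Daniel may submit what.
'what' functions as the direct object of 'submit'. The gap is right after 'submit'.

What should the engineer believe that Daniel may submit ___?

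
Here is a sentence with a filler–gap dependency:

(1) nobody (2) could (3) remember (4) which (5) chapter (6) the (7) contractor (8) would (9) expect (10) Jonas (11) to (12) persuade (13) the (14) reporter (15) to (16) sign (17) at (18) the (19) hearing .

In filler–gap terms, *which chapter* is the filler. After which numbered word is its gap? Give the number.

Underlying clause: The contractor would expect Jonas to persuade the reporter to sign which chapter at the hearing.
'which chapter' is the direct object of 'sign'. Wh-movement fronts it, leaving a gap right after 'sign':
Nobody could remember which chapter the contractor would expect Jonas to persuade the reporter to sign ___ at the hearing.
'sign' is word 16.

16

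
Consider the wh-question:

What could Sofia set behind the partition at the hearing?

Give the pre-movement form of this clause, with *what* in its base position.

'what' is the direct object of 'set'. It moves to the left edge, and the trace sits right after 'set':
What could Sofia set ___ behind the partition at the hearing?

Sofia could set what behind the partition at the hearing.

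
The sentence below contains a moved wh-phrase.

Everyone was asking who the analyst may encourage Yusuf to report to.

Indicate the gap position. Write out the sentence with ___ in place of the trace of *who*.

Everyone was asking who the analyst may encourage Yusuf to report to ___.

Underlying clause: The analyst may encourage Yusuf to report to who.
'who' is the object of the preposition 'to'. The gap is right after 'to'.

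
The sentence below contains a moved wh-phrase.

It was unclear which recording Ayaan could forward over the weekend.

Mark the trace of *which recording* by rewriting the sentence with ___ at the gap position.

It was unclear which recording Ayaan could forward ___ over the weekend.

Before movement: Ayaan could forward which recording over the weekend.
'which recording' functions as the direct object of 'forward'. The gap is right after 'forward'.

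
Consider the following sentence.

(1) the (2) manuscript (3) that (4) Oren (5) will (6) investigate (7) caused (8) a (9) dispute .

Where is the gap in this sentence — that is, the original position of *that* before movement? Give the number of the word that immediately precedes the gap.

The filler 'that' is interpreted as the direct object of 'investigate'. It moves to the left edge, and the trace sits right after 'investigate':
The manuscript that Oren will investigate ___ caused a dispute.
'investigate' is word 6.

6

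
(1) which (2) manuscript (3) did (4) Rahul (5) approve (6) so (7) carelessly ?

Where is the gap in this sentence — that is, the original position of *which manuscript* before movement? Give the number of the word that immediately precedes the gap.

In situ: Rahul did approve which manuscript so carelessly.
'which manuscript' functions as the direct object of 'approve'. Wh-movement fronts it, leaving a gap right after 'approve':
Which manuscript did Rahul approve ___ so carelessly?
'approve' is word 5.

5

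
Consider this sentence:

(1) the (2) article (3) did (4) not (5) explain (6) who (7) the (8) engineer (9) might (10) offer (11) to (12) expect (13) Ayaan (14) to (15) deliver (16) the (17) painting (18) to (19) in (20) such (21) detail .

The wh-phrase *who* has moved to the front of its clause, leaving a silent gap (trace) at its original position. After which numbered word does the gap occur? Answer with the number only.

In situ: The engineer might offer to expect Ayaan to deliver the painting to who in such detail.
'who' is the object of the preposition 'to' (recipient of 'deliver'). Fronting leaves a gap immediately after 'to':
The article did not explain who the engineer might offer to expect Ayaan to deliver the painting to ___ in such detail.
'to' is word 18.

18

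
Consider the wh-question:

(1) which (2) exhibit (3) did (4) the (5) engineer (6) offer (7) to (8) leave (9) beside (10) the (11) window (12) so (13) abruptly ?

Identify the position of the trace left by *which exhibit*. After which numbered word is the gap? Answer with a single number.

8

In situ: The engineer did offer to leave which exhibit beside the window so abruptly.
'which exhibit' functions as the direct object of 'leave'. Fronting leaves a gap immediately after 'leave':
Which exhibit did the engineer offer to leave ___ beside the window so abruptly?
'leave' is word 8.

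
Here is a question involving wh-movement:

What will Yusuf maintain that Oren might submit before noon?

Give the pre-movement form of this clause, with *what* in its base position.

'what' functions as the direct object of 'submit'. Fronting leaves a gap immediately after 'submit':
What will Yusuf maintain that Oren might submit ___ before noon?

Yusuf will maintain that Oren might submit what before noon.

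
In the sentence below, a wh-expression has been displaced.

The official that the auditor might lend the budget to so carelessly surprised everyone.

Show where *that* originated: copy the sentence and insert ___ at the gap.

The official that the auditor might lend the budget to ___ so carelessly surprised everyone.

'that' functions as the object of the preposition 'to' (recipient of 'lend'). The gap is right after 'to'.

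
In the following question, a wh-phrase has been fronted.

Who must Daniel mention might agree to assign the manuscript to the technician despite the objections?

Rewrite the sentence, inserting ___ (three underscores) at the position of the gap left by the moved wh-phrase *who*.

Who must Daniel mention ___ might agree to assign the manuscript to the technician despite the objections?

Pre-movement form: Daniel must mention who might agree to assign the manuscript to the technician despite the objections.
'who' is the subject of the clause embedded under 'mention'. The gap is right after 'mention'.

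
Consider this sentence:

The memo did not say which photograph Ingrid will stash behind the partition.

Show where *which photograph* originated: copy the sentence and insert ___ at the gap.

The memo did not say which photograph Ingrid will stash ___ behind the partition.

Before movement: Ingrid will stash which photograph behind the partition.
The filler 'which photograph' is interpreted as the direct object of 'stash'. The gap is right after 'stash'.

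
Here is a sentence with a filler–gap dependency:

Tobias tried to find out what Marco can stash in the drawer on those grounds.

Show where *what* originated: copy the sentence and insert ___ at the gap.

Before movement: Marco can stash what in the drawer on those grounds.
The filler 'what' is interpreted as the direct object of 'stash'. The gap is right after 'stash'.

Tobias tried to find out what Marco can stash ___ in the drawer on those grounds.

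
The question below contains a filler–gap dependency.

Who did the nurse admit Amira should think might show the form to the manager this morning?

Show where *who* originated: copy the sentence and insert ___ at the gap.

Pre-movement form: The nurse did admit Amira should think who might show the form to the manager this morning.
'who' functions as the subject of the clause embedded under 'think'. The gap is right after 'think'.

Who did the nurse admit Amira should think ___ might show the form to the manager this morning?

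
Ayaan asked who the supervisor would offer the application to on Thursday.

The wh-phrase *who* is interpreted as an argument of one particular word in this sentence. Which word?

Before movement: The supervisor would offer the application to who on Thursday.
'who' functions as the object of the preposition 'to' (recipient of 'offer'). Fronting leaves a gap immediately after 'to':
Ayaan asked who the supervisor would offer the application to ___ on Thursday.

to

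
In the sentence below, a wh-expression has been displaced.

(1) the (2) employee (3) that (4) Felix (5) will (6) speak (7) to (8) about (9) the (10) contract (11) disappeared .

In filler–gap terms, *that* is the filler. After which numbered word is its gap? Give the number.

7

'that' is the object of the preposition 'to'. It moves to the left edge, and the trace sits right after 'to':
The employee that Felix will speak to ___ about the contract disappeared.
'to' is word 7.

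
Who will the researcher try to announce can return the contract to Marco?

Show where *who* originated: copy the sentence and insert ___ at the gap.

Pre-movement form: The researcher will try to announce who can return the contract to Marco.
The filler 'who' is interpreted as the subject of the clause embedded under 'announce'. The gap is right after 'announce'.

Who will the researcher try to announce ___ can return the contract to Marco?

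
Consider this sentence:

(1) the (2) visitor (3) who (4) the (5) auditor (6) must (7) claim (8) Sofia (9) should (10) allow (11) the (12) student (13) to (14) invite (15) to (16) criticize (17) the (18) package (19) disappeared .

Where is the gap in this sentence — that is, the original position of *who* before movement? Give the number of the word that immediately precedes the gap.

14

'who' is the direct object of 'invite'. Fronting leaves a gap immediately after 'invite':
The visitor who the auditor must claim Sofia should allow the student to invite ___ to criticize the package disappeared.
'invite' is word 14.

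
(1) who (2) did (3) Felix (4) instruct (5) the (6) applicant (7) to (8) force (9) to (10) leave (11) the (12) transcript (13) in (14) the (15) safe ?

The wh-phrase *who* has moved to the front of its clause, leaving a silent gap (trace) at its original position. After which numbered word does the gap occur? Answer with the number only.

8

Underlying clause: Felix did instruct the applicant to force who to leave the transcript in the safe.
'who' functions as the direct object of 'force'. Fronting leaves a gap immediately after 'force':
Who did Felix instruct the applicant to force ___ to leave the transcript in the safe?
'force' is word 8.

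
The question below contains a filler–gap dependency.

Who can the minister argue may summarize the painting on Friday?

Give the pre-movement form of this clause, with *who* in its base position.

The minister can argue who may summarize the painting on Friday.

'who' is the subject of the clause embedded under 'argue'. Wh-movement fronts it, leaving a gap right after 'argue':
Who can the minister argue ___ may summarize the painting on Friday?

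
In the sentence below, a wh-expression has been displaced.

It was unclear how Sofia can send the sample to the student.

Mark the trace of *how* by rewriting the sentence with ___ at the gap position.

It was unclear how Sofia can send the sample to the student ___.

Pre-movement form: Sofia can send the sample to the student how.
'how' functions as the manner adjunct. The gap is right after 'student'.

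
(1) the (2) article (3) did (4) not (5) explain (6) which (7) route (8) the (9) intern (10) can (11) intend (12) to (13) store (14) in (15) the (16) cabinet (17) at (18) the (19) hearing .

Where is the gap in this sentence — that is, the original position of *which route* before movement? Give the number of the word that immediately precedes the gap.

Before movement: The intern can intend to store which route in the cabinet at the hearing.
'which route' functions as the direct object of 'store'. Wh-movement fronts it, leaving a gap right after 'store':
The article did not explain which route the intern can intend to store ___ in the cabinet at the hearing.
'store' is word 13.

13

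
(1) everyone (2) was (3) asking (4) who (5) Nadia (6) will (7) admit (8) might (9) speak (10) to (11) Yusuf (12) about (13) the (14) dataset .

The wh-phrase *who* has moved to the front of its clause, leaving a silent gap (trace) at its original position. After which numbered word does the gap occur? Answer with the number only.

7

Before movement: Nadia will admit who might speak to Yusuf about the dataset.
The filler 'who' is interpreted as the subject of the clause embedded under 'admit'. Fronting leaves a gap immediately after 'admit':
Everyone was asking who Nadia will admit ___ might speak to Yusuf about the dataset.
'admit' is word 7.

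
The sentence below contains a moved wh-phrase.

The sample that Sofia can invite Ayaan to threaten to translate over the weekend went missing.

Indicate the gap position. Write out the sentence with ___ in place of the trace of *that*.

The filler 'that' is interpreted as the direct object of 'translate'. The gap is right after 'translate'.

The sample that Sofia can invite Ayaan to threaten to translate ___ over the weekend went missing.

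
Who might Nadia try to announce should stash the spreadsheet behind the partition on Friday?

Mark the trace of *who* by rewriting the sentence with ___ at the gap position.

Who might Nadia try to announce ___ should stash the spreadsheet behind the partition on Friday?

Underlying clause: Nadia might try to announce who should stash the spreadsheet behind the partition on Friday.
'who' is the subject of the clause embedded under 'announce'. The gap is right after 'announce'.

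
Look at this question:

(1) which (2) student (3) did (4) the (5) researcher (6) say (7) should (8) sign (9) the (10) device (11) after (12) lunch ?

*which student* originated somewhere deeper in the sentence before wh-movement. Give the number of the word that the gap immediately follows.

In situ: The researcher did say which student should sign the device after lunch.
'which student' is the subject of the clause embedded under 'say'. It moves to the left edge, and the trace sits right after 'say':
Which student did the researcher say ___ should sign the device after lunch?
'say' is word 6.

6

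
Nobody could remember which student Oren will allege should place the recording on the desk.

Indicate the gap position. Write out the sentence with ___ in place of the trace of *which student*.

Pre-movement form: Oren will allege which student should place the recording on the desk.
The filler 'which student' is interpreted as the subject of the clause embedded under 'allege'. The gap is right after 'allege'.

Nobody could remember which student Oren will allege ___ should place the recording on the desk.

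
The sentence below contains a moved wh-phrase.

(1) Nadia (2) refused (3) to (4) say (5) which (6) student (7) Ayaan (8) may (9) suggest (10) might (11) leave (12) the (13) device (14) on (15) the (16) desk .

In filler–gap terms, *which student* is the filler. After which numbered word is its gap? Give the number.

Before movement: Ayaan may suggest which student might leave the device on the desk.
'which student' functions as the subject of the clause embedded under 'suggest'. Wh-movement fronts it, leaving a gap right after 'suggest':
Nadia refused to say which student Ayaan may suggest ___ might leave the device on the desk.
'suggest' is word 9.

9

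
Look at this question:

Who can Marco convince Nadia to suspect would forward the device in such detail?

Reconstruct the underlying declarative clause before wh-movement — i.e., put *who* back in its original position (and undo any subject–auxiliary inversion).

'who' functions as the subject of the clause embedded under 'suspect'. Fronting leaves a gap immediately after 'suspect':
Who can Marco convince Nadia to suspect ___ would forward the device in such detail?

Marco can convince Nadia to suspect who would forward the device in such detail.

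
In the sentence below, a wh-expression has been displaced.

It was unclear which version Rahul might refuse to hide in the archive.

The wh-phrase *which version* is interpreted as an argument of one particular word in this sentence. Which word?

hide

In situ: Rahul might refuse to hide which version in the archive.
'which version' is the direct object of 'hide'. Fronting leaves a gap immediately after 'hide':
It was unclear which version Rahul might refuse to hide ___ in the archive.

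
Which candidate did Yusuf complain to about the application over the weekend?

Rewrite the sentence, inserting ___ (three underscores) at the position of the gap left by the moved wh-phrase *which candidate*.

Which candidate did Yusuf complain to ___ about the application over the weekend?

Underlying clause: Yusuf did complain to which candidate about the application over the weekend.
The filler 'which candidate' is interpreted as the object of the preposition 'to'. The gap is right after 'to'.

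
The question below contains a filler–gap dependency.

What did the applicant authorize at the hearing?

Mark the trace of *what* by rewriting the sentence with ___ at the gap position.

What did the applicant authorize ___ at the hearing?

Underlying clause: The applicant did authorize what at the hearing.
The filler 'what' is interpreted as the direct object of 'authorize'. The gap is right after 'authorize'.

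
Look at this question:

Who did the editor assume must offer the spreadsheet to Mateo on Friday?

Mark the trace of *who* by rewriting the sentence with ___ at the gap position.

Underlying clause: The editor did assume who must offer the spreadsheet to Mateo on Friday.
'who' functions as the subject of the clause embedded under 'assume'. The gap is right after 'assume'.

Who did the editor assume ___ must offer the spreadsheet to Mateo on Friday?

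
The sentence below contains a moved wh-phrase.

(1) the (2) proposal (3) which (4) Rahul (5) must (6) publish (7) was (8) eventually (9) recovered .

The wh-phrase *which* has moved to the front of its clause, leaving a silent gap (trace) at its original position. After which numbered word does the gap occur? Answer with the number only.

'which' functions as the direct object of 'publish'. Fronting leaves a gap immediately after 'publish':
The proposal which Rahul must publish ___ was eventually recovered.
'publish' is word 6.

6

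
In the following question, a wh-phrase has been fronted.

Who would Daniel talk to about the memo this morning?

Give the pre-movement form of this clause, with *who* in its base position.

Daniel would talk to who about the memo this morning.

'who' functions as the object of the preposition 'to'. Fronting leaves a gap immediately after 'to':
Who would Daniel talk to ___ about the memo this morning?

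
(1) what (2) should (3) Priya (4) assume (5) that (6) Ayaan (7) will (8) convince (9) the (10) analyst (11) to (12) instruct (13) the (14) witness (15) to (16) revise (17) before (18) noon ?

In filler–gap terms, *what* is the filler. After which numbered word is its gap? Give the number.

Pre-movement form: Priya should assume that Ayaan will convince the analyst to instruct the witness to revise what before noon.
'what' functions as the direct object of 'revise'. It moves to the left edge, and the trace sits right after 'revise':
What should Priya assume that Ayaan will convince the analyst to instruct the witness to revise ___ before noon?
'revise' is word 16.

16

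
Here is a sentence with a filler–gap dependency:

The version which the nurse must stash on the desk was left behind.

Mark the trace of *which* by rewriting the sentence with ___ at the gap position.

The version which the nurse must stash ___ on the desk was left behind.

'which' is the direct object of 'stash'. The gap is right after 'stash'.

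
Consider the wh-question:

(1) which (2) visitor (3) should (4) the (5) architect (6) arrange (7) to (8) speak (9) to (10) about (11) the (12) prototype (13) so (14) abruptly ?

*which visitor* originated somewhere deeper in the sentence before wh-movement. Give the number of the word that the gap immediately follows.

Underlying clause: The architect should arrange to speak to which visitor about the prototype so abruptly.
'which visitor' functions as the object of the preposition 'to'. Wh-movement fronts it, leaving a gap right after 'to':
Which visitor should the architect arrange to speak to ___ about the prototype so abruptly?
'to' is word 9.

9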